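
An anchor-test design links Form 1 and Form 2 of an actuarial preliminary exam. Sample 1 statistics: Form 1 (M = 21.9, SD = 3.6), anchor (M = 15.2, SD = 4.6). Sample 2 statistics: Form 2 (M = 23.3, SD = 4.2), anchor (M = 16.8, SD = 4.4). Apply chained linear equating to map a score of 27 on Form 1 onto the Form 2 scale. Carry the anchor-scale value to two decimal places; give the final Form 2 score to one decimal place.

Form 1 → anchor (Sample 1): v = (4.6/3.6)(27 − 21.9) + 15.2 = 21.72
anchor → Form 2 (Sample 2): y = (4.2/4.4)(21.72 − 16.8) + 23.3 = 28.0

28.0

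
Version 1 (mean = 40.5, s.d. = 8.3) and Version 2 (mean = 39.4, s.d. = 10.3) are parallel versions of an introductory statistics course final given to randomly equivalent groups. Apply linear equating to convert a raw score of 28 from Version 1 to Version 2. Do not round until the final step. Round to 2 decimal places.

23.89

Linear equating: y = (SD_Y/SD_X)(x − M_X) + M_Y
y = (10.3/8.3)(28 − 40.5) + 39.4
y = 1.240964 × -12.5 + 39.4 = -15.5120 + 39.4 = 23.89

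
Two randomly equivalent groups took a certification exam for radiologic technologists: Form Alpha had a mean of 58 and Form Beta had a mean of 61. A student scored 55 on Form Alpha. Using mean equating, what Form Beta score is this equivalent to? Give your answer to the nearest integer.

58

Mean equating: y = x + (M_Y − M_X) = 55 + (61 − 58) = 58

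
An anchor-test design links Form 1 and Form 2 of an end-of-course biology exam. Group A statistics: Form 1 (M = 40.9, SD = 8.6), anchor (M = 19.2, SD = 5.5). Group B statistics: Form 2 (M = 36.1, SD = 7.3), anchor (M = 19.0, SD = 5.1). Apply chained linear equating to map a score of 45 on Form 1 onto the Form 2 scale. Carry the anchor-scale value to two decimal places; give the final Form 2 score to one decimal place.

40.1

Form 1 → anchor (Group A): v = (5.5/8.6)(45 − 40.9) + 19.2 = 21.82
anchor → Form 2 (Group B): y = (7.3/5.1)(21.82 − 19.0) + 36.1 = 40.1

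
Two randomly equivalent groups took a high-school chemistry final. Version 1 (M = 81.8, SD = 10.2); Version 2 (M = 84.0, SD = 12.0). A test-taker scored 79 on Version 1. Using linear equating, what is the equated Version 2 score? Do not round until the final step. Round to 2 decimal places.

80.71

Linear equating: y = (SD_Y/SD_X)(x − M_X) + M_Y
y = (12.0/10.2)(79 − 81.8) + 84.0
y = 1.176471 × -2.8 + 84.0 = -3.2941 + 84.0 = 80.71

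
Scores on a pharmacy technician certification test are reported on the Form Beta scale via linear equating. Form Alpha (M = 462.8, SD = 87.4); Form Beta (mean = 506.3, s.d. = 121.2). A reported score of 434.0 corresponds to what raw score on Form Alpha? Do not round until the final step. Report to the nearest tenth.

410.7

Invert y = (SD_Y/SD_X)(x − M_X) + M_Y:
x = (SD_X/SD_Y)(y − M_Y) + M_X = (87.4/121.2)(434.0 − 506.3) + 462.8
x = 0.721122 × -72.300 + 462.8 = 410.7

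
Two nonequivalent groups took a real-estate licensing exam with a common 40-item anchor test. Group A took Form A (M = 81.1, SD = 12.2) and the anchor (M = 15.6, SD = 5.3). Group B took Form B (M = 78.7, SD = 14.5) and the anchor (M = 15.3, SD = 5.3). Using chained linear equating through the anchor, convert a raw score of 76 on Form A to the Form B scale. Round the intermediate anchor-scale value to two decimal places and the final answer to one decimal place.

73.4

Form A → anchor (Group A): v = (5.3/12.2)(76 − 81.1) + 15.6 = 13.38
anchor → Form B (Group B): y = (14.5/5.3)(13.38 − 15.3) + 78.7 = 73.4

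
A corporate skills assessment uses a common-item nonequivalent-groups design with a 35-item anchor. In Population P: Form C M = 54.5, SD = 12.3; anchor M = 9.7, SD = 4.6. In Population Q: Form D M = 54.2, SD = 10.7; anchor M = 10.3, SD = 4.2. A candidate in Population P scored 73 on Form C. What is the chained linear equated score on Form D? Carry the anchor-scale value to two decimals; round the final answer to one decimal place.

Form C → anchor (Population P): v = (4.6/12.3)(73 − 54.5) + 9.7 = 16.62
anchor → Form D (Population Q): y = (10.7/4.2)(16.62 − 10.3) + 54.2 = 70.3

70.3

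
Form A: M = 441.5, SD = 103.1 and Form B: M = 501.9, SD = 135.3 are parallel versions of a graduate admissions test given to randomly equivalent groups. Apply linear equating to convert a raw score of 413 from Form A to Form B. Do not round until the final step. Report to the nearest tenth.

Linear equating: y = (SD_Y/SD_X)(x − M_X) + M_Y
y = (135.3/103.1)(413 − 441.5) + 501.9
y = 1.312318 × -28.5 + 501.9 = -37.4011 + 501.9 = 464.5

464.5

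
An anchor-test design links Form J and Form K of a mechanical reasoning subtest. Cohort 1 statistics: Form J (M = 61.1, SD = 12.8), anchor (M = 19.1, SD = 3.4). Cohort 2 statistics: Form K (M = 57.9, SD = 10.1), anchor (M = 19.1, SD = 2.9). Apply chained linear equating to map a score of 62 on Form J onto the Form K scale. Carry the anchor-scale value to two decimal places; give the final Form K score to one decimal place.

58.7

Form J → anchor (Cohort 1): v = (3.4/12.8)(62 − 61.1) + 19.1 = 19.34
anchor → Form K (Cohort 2): y = (10.1/2.9)(19.34 − 19.1) + 57.9 = 58.7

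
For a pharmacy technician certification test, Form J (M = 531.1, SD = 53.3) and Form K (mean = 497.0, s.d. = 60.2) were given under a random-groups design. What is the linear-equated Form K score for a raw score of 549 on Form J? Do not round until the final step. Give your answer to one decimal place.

517.2

Linear equating: y = (SD_Y/SD_X)(x − M_X) + M_Y
y = (60.2/53.3)(549 − 531.1) + 497.0
y = 1.129456 × 17.9 + 497.0 = 20.2173 + 497.0 = 517.2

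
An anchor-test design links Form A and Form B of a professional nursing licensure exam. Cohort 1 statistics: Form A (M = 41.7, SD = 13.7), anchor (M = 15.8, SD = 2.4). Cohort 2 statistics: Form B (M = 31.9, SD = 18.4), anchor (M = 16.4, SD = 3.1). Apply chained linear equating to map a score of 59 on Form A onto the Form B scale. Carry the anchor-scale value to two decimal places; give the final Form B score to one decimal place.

46.3

Form A → anchor (Cohort 1): v = (2.4/13.7)(59 − 41.7) + 15.8 = 18.83
anchor → Form B (Cohort 2): y = (18.4/3.1)(18.83 − 16.4) + 31.9 = 46.3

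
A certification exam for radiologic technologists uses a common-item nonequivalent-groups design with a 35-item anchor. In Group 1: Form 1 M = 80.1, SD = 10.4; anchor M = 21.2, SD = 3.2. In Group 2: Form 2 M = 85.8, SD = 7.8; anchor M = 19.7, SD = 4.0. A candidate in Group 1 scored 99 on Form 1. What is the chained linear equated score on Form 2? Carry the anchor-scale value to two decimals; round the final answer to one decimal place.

Form 1 → anchor (Group 1): v = (3.2/10.4)(99 − 80.1) + 21.2 = 27.02
anchor → Form 2 (Group 2): y = (7.8/4.0)(27.02 − 19.7) + 85.8 = 100.1

100.1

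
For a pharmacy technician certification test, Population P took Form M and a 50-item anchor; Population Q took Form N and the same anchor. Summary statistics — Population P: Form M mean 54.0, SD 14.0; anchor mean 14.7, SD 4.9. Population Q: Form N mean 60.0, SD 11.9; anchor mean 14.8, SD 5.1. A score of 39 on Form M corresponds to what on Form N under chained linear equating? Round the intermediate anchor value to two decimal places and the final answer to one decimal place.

Form M → anchor (Population P): v = (4.9/14.0)(39 − 54.0) + 14.7 = 9.45
anchor → Form N (Population Q): y = (11.9/5.1)(9.45 − 14.8) + 60.0 = 47.5

47.5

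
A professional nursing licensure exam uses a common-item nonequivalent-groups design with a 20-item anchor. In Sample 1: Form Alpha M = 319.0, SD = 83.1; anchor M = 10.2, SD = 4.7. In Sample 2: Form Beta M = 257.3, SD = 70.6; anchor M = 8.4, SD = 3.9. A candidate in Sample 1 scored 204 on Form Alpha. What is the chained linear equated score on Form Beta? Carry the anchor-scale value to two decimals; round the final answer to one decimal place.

172.2

Form Alpha → anchor (Sample 1): v = (4.7/83.1)(204 − 319.0) + 10.2 = 3.70
anchor → Form Beta (Sample 2): y = (70.6/3.9)(3.70 − 8.4) + 257.3 = 172.2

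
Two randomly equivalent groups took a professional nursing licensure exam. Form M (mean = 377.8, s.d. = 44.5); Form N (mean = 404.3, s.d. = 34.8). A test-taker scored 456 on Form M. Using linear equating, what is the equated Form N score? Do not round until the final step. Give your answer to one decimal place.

465.5

Linear equating: y = (SD_Y/SD_X)(x − M_X) + M_Y
y = (34.8/44.5)(456 − 377.8) + 404.3
y = 0.782022 × 78.2 + 404.3 = 61.1542 + 404.3 = 465.5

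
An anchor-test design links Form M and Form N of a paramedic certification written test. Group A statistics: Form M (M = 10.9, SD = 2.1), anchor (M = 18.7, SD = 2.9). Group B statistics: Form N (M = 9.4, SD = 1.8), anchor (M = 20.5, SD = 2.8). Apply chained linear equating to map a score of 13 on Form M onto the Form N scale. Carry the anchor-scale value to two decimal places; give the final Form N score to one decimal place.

10.1

Form M → anchor (Group A): v = (2.9/2.1)(13 − 10.9) + 18.7 = 21.60
anchor → Form N (Group B): y = (1.8/2.8)(21.60 − 20.5) + 9.4 = 10.1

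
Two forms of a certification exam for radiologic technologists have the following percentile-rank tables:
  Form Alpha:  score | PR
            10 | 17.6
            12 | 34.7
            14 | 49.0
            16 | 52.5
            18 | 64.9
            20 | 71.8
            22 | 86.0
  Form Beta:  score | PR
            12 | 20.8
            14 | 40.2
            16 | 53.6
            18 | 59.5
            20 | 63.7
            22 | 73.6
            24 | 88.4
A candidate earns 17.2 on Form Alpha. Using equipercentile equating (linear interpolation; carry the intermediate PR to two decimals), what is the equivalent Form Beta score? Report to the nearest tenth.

18.2

PR of 17.2 on Form Alpha: 52.5 + (17.2 − 16)/(18 − 16) × (64.9 − 52.5) = 59.94
On Form Beta, PR 59.94 falls between score 18 (PR 59.5) and 20 (PR 63.7).
Interpolate: 18 + (59.94 − 59.5)/(63.7 − 59.5) × (20 − 18) = 18.2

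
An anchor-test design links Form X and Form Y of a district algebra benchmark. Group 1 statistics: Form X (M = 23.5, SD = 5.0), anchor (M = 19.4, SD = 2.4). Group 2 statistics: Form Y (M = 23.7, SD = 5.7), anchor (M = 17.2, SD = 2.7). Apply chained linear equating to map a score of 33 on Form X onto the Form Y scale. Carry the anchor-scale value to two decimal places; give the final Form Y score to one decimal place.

Form X → anchor (Group 1): v = (2.4/5.0)(33 − 23.5) + 19.4 = 23.96
anchor → Form Y (Group 2): y = (5.7/2.7)(23.96 − 17.2) + 23.7 = 38.0

38.0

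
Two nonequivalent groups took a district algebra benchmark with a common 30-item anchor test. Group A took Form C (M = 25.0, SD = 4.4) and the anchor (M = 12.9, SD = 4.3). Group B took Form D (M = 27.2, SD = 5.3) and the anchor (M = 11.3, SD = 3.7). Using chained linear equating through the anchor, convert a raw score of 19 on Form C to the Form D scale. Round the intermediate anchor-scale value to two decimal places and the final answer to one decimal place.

21.1

Form C → anchor (Group A): v = (4.3/4.4)(19 − 25.0) + 12.9 = 7.04
anchor → Form D (Group B): y = (5.3/3.7)(7.04 − 11.3) + 27.2 = 21.1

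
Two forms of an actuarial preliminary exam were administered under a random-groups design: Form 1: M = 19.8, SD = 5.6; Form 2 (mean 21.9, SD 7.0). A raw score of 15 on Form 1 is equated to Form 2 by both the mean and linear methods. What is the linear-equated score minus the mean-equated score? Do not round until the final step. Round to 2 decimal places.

Mean-equated: 15 + (21.9 − 19.8) = 17.10
Linear-equated: (7.0/5.6)(15 − 19.8) + 21.9 = 15.900
Difference = 15.900 − 17.10 = -1.20

-1.20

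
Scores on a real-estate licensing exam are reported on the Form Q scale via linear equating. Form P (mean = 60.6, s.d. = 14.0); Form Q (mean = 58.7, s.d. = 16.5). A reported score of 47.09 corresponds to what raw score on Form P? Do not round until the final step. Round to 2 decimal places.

Invert y = (SD_Y/SD_X)(x − M_X) + M_Y:
x = (SD_X/SD_Y)(y − M_Y) + M_X = (14.0/16.5)(47.09 − 58.7) + 60.6
x = 0.848485 × -11.610 + 60.6 = 50.75

50.75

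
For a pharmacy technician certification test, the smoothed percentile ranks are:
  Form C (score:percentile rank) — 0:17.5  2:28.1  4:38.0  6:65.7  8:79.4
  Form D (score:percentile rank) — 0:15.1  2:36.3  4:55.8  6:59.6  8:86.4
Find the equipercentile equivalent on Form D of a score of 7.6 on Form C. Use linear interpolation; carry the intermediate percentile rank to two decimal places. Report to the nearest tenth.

7.3

PR of 7.6 on Form C: 65.7 + (7.6 − 6)/(8 − 6) × (79.4 − 65.7) = 76.66
On Form D, PR 76.66 falls between score 6 (PR 59.6) and 8 (PR 86.4).
Interpolate: 6 + (76.66 − 59.6)/(86.4 − 59.6) × (8 − 6) = 7.3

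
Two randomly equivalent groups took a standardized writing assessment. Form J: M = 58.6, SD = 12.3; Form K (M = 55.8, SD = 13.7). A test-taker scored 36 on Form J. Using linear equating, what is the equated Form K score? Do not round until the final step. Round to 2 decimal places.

30.63

Linear equating: y = (SD_Y/SD_X)(x − M_X) + M_Y
y = (13.7/12.3)(36 − 58.6) + 55.8
y = 1.113821 × -22.6 + 55.8 = -25.1724 + 55.8 = 30.63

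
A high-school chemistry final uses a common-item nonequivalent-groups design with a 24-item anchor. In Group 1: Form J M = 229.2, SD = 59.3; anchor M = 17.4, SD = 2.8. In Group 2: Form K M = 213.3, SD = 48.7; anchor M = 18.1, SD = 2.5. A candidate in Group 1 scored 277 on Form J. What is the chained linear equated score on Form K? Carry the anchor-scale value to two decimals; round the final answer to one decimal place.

243.7

Form J → anchor (Group 1): v = (2.8/59.3)(277 − 229.2) + 17.4 = 19.66
anchor → Form K (Group 2): y = (48.7/2.5)(19.66 − 18.1) + 213.3 = 243.7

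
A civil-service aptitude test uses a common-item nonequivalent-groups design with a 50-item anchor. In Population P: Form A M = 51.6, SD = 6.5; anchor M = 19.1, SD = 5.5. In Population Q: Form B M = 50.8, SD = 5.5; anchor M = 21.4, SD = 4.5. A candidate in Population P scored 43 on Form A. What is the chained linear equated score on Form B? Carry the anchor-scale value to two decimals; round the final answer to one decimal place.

39.1

Form A → anchor (Population P): v = (5.5/6.5)(43 − 51.6) + 19.1 = 11.82
anchor → Form B (Population Q): y = (5.5/4.5)(11.82 − 21.4) + 50.8 = 39.1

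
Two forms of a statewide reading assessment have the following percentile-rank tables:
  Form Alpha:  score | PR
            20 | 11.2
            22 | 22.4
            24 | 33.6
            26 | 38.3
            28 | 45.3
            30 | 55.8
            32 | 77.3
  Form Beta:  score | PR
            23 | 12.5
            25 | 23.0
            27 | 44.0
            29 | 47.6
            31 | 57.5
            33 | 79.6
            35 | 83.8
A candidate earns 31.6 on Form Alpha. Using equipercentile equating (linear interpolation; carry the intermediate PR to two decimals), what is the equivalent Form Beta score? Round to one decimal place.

32.4

PR of 31.6 on Form Alpha: 55.8 + (31.6 − 30)/(32 − 30) × (77.3 − 55.8) = 73.00
On Form Beta, PR 73.00 falls between score 31 (PR 57.5) and 33 (PR 79.6).
Interpolate: 31 + (73.00 − 57.5)/(79.6 − 57.5) × (33 − 31) = 32.4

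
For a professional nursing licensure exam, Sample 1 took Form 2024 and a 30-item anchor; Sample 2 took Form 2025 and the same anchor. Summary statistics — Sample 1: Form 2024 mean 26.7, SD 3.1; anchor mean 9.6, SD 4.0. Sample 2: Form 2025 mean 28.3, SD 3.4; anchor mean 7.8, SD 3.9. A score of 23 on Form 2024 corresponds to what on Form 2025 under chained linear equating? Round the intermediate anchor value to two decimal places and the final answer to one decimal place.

25.7

Form 2024 → anchor (Sample 1): v = (4.0/3.1)(23 − 26.7) + 9.6 = 4.83
anchor → Form 2025 (Sample 2): y = (3.4/3.9)(4.83 − 7.8) + 28.3 = 25.7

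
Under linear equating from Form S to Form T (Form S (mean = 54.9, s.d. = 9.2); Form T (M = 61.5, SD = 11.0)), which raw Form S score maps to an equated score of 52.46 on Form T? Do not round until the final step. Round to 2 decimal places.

Invert y = (SD_Y/SD_X)(x − M_X) + M_Y:
x = (SD_X/SD_Y)(y − M_Y) + M_X = (9.2/11.0)(52.46 − 61.5) + 54.9
x = 0.836364 × -9.040 + 54.9 = 47.34

47.34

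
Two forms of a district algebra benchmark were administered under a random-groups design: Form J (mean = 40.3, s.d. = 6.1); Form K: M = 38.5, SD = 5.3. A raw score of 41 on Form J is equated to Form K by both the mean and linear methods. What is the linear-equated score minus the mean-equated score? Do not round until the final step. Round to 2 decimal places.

-0.09

Mean-equated: 41 + (38.5 − 40.3) = 39.20
Linear-equated: (5.3/6.1)(41 − 40.3) + 38.5 = 39.108
Difference = 39.108 − 39.20 = -0.09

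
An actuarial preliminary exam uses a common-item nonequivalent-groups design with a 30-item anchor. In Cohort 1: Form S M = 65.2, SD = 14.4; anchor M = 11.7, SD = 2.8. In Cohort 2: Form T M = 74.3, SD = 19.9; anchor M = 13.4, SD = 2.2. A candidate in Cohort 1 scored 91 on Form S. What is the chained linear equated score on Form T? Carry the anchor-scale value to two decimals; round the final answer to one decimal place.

Form S → anchor (Cohort 1): v = (2.8/14.4)(91 − 65.2) + 11.7 = 16.72
anchor → Form T (Cohort 2): y = (19.9/2.2)(16.72 − 13.4) + 74.3 = 104.3

104.3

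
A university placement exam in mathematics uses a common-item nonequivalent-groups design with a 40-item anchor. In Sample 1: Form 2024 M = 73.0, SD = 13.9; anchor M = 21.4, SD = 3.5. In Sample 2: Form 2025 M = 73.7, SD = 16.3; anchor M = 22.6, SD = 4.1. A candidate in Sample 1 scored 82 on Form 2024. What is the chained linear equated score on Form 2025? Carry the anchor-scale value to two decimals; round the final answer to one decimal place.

78.0

Form 2024 → anchor (Sample 1): v = (3.5/13.9)(82 − 73.0) + 21.4 = 23.67
anchor → Form 2025 (Sample 2): y = (16.3/4.1)(23.67 − 22.6) + 73.7 = 78.0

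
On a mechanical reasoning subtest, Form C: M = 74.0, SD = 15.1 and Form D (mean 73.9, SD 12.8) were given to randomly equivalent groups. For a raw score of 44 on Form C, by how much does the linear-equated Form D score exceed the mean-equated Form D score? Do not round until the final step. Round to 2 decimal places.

4.57

Mean-equated: 44 + (73.9 − 74.0) = 43.90
Linear-equated: (12.8/15.1)(44 − 74.0) + 73.9 = 48.470
Difference = 48.470 − 43.90 = 4.57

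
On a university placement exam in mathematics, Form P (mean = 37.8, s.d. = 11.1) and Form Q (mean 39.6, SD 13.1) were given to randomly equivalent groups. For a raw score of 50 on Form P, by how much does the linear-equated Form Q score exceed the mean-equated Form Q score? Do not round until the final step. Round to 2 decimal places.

2.20

Mean-equated: 50 + (39.6 − 37.8) = 51.80
Linear-equated: (13.1/11.1)(50 − 37.8) + 39.6 = 53.998
Difference = 53.998 − 51.80 = 2.20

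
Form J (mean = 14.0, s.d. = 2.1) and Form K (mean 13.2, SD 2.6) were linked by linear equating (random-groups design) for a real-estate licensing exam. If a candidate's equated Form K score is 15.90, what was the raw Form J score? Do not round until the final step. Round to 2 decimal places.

Invert y = (SD_Y/SD_X)(x − M_X) + M_Y:
x = (SD_X/SD_Y)(y − M_Y) + M_X = (2.1/2.6)(15.90 − 13.2) + 14.0
x = 0.807692 × 2.700 + 14.0 = 16.18

16.18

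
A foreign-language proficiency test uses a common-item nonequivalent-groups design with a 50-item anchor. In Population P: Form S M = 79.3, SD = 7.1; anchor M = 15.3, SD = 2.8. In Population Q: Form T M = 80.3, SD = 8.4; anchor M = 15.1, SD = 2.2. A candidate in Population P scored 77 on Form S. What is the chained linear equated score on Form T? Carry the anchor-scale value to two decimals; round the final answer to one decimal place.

77.6

Form S → anchor (Population P): v = (2.8/7.1)(77 − 79.3) + 15.3 = 14.39
anchor → Form T (Population Q): y = (8.4/2.2)(14.39 − 15.1) + 80.3 = 77.6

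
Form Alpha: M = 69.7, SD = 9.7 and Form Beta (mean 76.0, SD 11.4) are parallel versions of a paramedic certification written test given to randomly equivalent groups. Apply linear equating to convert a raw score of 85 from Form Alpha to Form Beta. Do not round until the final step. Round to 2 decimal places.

Linear equating: y = (SD_Y/SD_X)(x − M_X) + M_Y
y = (11.4/9.7)(85 − 69.7) + 76.0
y = 1.175258 × 15.3 + 76.0 = 17.9814 + 76.0 = 93.98

93.98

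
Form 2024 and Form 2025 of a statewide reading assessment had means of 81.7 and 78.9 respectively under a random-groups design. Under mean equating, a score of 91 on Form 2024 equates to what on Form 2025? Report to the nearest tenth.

88.2

Mean equating: y = x + (M_Y − M_X) = 91 + (78.9 − 81.7) = 88.2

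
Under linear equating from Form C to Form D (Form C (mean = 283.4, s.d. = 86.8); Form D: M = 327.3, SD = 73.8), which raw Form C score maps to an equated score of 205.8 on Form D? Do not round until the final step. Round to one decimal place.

Invert y = (SD_Y/SD_X)(x − M_X) + M_Y:
x = (SD_X/SD_Y)(y − M_Y) + M_X = (86.8/73.8)(205.8 − 327.3) + 283.4
x = 1.176152 × -121.500 + 283.4 = 140.5

140.5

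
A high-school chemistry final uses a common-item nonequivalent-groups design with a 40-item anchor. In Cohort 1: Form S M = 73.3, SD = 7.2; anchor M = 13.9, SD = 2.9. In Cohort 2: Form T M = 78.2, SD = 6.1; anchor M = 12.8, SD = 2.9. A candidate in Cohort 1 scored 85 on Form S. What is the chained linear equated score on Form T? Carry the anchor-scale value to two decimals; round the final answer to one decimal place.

90.4

Form S → anchor (Cohort 1): v = (2.9/7.2)(85 − 73.3) + 13.9 = 18.61
anchor → Form T (Cohort 2): y = (6.1/2.9)(18.61 − 12.8) + 78.2 = 90.4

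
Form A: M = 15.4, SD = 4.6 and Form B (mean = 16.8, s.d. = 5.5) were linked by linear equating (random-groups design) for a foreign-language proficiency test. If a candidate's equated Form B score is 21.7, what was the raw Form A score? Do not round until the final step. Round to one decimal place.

Invert y = (SD_Y/SD_X)(x − M_X) + M_Y:
x = (SD_X/SD_Y)(y − M_Y) + M_X = (4.6/5.5)(21.7 − 16.8) + 15.4
x = 0.836364 × 4.900 + 15.4 = 19.5

19.5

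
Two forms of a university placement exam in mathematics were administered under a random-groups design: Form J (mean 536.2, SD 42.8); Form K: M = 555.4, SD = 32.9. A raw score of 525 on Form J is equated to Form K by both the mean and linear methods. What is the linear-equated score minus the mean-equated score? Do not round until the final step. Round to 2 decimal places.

2.59

Mean-equated: 525 + (555.4 − 536.2) = 544.20
Linear-equated: (32.9/42.8)(525 − 536.2) + 555.4 = 546.791
Difference = 546.791 − 544.20 = 2.59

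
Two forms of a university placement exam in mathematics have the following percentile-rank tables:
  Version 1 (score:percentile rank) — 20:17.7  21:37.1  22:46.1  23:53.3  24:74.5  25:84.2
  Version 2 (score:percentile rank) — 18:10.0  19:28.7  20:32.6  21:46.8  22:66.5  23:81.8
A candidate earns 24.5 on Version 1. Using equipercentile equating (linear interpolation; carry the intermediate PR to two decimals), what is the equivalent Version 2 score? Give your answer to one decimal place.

PR of 24.5 on Version 1: 74.5 + (24.5 − 24)/(25 − 24) × (84.2 − 74.5) = 79.35
On Version 2, PR 79.35 falls between score 22 (PR 66.5) and 23 (PR 81.8).
Interpolate: 22 + (79.35 − 66.5)/(81.8 − 66.5) × (23 − 22) = 22.8

22.8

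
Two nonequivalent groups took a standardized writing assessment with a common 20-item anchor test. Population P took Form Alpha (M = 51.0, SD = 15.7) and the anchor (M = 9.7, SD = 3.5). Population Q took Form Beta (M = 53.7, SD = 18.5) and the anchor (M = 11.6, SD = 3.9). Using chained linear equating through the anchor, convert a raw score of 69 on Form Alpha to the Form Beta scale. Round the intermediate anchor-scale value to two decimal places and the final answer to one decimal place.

63.7

Form Alpha → anchor (Population P): v = (3.5/15.7)(69 − 51.0) + 9.7 = 13.71
anchor → Form Beta (Population Q): y = (18.5/3.9)(13.71 − 11.6) + 53.7 = 63.7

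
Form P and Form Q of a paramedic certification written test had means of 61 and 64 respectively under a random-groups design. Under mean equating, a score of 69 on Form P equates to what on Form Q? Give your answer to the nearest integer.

Mean equating: y = x + (M_Y − M_X) = 69 + (64 − 61) = 72

72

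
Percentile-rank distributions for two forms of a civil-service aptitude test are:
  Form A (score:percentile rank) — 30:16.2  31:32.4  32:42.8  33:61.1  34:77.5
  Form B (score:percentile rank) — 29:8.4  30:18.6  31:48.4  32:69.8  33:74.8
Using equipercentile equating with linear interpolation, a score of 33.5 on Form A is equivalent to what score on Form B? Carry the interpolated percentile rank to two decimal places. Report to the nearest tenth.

32.0

PR of 33.5 on Form A: 61.1 + (33.5 − 33)/(34 − 33) × (77.5 − 61.1) = 69.30
On Form B, PR 69.30 falls between score 31 (PR 48.4) and 32 (PR 69.8).
Interpolate: 31 + (69.30 − 48.4)/(69.8 − 48.4) × (32 − 31) = 32.0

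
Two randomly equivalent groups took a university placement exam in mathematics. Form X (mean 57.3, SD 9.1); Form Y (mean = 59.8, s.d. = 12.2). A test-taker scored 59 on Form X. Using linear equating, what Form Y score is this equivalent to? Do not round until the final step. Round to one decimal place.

62.1

Linear equating: y = (SD_Y/SD_X)(x − M_X) + M_Y
y = (12.2/9.1)(59 − 57.3) + 59.8
y = 1.340659 × 1.7 + 59.8 = 2.2791 + 59.8 = 62.1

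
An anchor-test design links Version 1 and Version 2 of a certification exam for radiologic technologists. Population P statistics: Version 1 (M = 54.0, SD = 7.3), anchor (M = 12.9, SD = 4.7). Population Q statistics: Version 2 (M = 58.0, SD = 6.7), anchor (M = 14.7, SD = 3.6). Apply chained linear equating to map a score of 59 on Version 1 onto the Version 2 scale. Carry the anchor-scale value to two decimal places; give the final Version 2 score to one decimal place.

60.6

Version 1 → anchor (Population P): v = (4.7/7.3)(59 − 54.0) + 12.9 = 16.12
anchor → Version 2 (Population Q): y = (6.7/3.6)(16.12 − 14.7) + 58.0 = 60.6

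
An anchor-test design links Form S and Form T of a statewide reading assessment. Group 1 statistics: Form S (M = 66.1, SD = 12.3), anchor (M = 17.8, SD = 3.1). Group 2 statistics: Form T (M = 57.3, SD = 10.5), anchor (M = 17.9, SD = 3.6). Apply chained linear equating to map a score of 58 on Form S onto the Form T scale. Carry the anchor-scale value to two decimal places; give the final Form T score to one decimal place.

Form S → anchor (Group 1): v = (3.1/12.3)(58 − 66.1) + 17.8 = 15.76
anchor → Form T (Group 2): y = (10.5/3.6)(15.76 − 17.9) + 57.3 = 51.1

51.1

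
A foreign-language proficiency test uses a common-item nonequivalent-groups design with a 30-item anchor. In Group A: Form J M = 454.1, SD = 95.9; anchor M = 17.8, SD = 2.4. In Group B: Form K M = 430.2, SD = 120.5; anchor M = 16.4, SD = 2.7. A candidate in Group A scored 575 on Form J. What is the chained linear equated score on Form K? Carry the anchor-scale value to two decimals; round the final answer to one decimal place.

Form J → anchor (Group A): v = (2.4/95.9)(575 − 454.1) + 17.8 = 20.83
anchor → Form K (Group B): y = (120.5/2.7)(20.83 − 16.4) + 430.2 = 627.9

627.9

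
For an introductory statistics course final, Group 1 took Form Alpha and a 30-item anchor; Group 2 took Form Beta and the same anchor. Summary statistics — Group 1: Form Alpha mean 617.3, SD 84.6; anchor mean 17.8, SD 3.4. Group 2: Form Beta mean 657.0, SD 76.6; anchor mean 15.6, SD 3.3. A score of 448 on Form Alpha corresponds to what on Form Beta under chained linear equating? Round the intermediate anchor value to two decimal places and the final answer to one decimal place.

550.2

Form Alpha → anchor (Group 1): v = (3.4/84.6)(448 − 617.3) + 17.8 = 11.00
anchor → Form Beta (Group 2): y = (76.6/3.3)(11.00 − 15.6) + 657.0 = 550.2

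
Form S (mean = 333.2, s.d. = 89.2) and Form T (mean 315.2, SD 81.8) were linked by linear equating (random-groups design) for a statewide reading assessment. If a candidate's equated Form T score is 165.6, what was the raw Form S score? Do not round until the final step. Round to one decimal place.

170.1

Invert y = (SD_Y/SD_X)(x − M_X) + M_Y:
x = (SD_X/SD_Y)(y − M_Y) + M_X = (89.2/81.8)(165.6 − 315.2) + 333.2
x = 1.090465 × -149.600 + 333.2 = 170.1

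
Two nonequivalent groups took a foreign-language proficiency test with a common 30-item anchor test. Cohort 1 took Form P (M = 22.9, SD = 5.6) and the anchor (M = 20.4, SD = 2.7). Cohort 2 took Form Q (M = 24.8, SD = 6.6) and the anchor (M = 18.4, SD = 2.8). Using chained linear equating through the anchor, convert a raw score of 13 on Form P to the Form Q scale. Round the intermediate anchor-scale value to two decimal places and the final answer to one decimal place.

18.3

Form P → anchor (Cohort 1): v = (2.7/5.6)(13 − 22.9) + 20.4 = 15.63
anchor → Form Q (Cohort 2): y = (6.6/2.8)(15.63 − 18.4) + 24.8 = 18.3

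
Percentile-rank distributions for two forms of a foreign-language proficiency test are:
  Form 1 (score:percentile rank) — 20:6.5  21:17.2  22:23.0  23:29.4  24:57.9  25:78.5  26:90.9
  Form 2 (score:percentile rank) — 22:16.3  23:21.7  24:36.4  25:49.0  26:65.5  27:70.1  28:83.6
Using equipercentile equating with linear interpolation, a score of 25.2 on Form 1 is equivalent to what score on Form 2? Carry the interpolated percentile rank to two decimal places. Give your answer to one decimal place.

27.8

PR of 25.2 on Form 1: 78.5 + (25.2 − 25)/(26 − 25) × (90.9 − 78.5) = 80.98
On Form 2, PR 80.98 falls between score 27 (PR 70.1) and 28 (PR 83.6).
Interpolate: 27 + (80.98 − 70.1)/(83.6 − 70.1) × (28 − 27) = 27.8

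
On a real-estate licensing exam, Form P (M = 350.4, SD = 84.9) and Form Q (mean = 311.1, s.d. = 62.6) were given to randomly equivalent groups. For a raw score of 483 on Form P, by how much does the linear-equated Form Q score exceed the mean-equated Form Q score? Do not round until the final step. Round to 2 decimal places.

-34.83

Mean-equated: 483 + (311.1 − 350.4) = 443.70
Linear-equated: (62.6/84.9)(483 − 350.4) + 311.1 = 408.871
Difference = 408.871 − 443.70 = -34.83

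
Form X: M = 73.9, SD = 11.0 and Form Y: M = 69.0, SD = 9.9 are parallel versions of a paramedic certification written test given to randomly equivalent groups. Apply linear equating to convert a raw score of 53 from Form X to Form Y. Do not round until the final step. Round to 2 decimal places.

Linear equating: y = (SD_Y/SD_X)(x − M_X) + M_Y
y = (9.9/11.0)(53 − 73.9) + 69.0
y = 0.900000 × -20.9 + 69.0 = -18.8100 + 69.0 = 50.19

50.19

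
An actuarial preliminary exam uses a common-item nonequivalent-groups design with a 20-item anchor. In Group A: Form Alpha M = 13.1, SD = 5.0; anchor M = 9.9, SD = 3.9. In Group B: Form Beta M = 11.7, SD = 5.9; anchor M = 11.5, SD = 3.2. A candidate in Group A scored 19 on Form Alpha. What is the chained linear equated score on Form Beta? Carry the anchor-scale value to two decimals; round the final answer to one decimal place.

17.2

Form Alpha → anchor (Group A): v = (3.9/5.0)(19 − 13.1) + 9.9 = 14.50
anchor → Form Beta (Group B): y = (5.9/3.2)(14.50 − 11.5) + 11.7 = 17.2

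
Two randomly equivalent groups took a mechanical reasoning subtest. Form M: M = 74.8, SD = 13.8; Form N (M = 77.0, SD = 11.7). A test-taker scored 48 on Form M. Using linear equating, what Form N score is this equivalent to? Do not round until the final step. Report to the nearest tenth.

Linear equating: y = (SD_Y/SD_X)(x − M_X) + M_Y
y = (11.7/13.8)(48 − 74.8) + 77.0
y = 0.847826 × -26.8 + 77.0 = -22.7217 + 77.0 = 54.3

54.3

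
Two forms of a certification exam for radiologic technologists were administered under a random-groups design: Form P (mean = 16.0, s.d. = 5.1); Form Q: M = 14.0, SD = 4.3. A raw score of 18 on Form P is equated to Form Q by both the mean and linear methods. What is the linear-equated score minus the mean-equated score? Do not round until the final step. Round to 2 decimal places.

-0.31

Mean-equated: 18 + (14.0 − 16.0) = 16.00
Linear-equated: (4.3/5.1)(18 − 16.0) + 14.0 = 15.686
Difference = 15.686 − 16.00 = -0.31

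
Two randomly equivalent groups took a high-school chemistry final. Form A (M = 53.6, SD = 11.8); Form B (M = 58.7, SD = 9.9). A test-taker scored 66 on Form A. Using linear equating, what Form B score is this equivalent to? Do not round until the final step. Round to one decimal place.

69.1

Linear equating: y = (SD_Y/SD_X)(x − M_X) + M_Y
y = (9.9/11.8)(66 − 53.6) + 58.7
y = 0.838983 × 12.4 + 58.7 = 10.4034 + 58.7 = 69.1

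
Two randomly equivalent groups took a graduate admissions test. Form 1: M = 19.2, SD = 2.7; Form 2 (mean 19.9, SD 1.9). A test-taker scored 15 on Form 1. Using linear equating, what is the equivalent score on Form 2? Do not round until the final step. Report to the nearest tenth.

Linear equating: y = (SD_Y/SD_X)(x − M_X) + M_Y
y = (1.9/2.7)(15 − 19.2) + 19.9
y = 0.703704 × -4.2 + 19.9 = -2.9556 + 19.9 = 16.9

16.9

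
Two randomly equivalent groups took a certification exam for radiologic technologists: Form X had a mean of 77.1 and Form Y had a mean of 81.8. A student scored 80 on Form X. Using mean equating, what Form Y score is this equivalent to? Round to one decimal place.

84.7

Mean equating: y = x + (M_Y − M_X) = 80 + (81.8 − 77.1) = 84.7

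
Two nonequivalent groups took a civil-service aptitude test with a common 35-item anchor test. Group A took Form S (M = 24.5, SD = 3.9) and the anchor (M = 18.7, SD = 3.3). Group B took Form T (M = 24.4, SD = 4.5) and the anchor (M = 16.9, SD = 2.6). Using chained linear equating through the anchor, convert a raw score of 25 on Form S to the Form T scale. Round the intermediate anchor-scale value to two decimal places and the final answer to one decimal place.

Form S → anchor (Group A): v = (3.3/3.9)(25 − 24.5) + 18.7 = 19.12
anchor → Form T (Group B): y = (4.5/2.6)(19.12 − 16.9) + 24.4 = 28.2

28.2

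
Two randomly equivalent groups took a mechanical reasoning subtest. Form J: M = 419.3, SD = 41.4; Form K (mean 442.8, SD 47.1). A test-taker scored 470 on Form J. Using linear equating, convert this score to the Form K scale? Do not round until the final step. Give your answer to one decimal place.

Linear equating: y = (SD_Y/SD_X)(x − M_X) + M_Y
y = (47.1/41.4)(470 − 419.3) + 442.8
y = 1.137681 × 50.7 + 442.8 = 57.6804 + 442.8 = 500.5

500.5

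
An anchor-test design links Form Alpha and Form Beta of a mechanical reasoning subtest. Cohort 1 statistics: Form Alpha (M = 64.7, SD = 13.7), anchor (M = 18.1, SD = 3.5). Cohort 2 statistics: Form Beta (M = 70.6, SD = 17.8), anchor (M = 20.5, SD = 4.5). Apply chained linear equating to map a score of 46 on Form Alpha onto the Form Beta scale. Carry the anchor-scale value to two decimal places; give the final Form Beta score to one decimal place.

Form Alpha → anchor (Cohort 1): v = (3.5/13.7)(46 − 64.7) + 18.1 = 13.32
anchor → Form Beta (Cohort 2): y = (17.8/4.5)(13.32 − 20.5) + 70.6 = 42.2

42.2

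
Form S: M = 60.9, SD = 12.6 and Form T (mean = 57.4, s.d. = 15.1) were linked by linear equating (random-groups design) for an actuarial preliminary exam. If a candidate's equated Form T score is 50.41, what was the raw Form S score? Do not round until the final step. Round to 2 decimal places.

Invert y = (SD_Y/SD_X)(x − M_X) + M_Y:
x = (SD_X/SD_Y)(y − M_Y) + M_X = (12.6/15.1)(50.41 − 57.4) + 60.9
x = 0.834437 × -6.990 + 60.9 = 55.07

55.07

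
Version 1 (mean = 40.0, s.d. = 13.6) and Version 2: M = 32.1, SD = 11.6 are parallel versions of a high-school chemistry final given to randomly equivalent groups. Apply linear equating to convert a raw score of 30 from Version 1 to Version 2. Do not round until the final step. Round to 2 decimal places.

23.57

Linear equating: y = (SD_Y/SD_X)(x − M_X) + M_Y
y = (11.6/13.6)(30 − 40.0) + 32.1
y = 0.852941 × -10.0 + 32.1 = -8.5294 + 32.1 = 23.57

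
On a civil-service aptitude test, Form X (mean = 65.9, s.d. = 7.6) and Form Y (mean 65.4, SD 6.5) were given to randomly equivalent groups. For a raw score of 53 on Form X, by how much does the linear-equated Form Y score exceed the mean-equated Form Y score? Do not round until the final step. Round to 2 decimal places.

1.87

Mean-equated: 53 + (65.4 − 65.9) = 52.50
Linear-equated: (6.5/7.6)(53 − 65.9) + 65.4 = 54.367
Difference = 54.367 − 52.50 = 1.87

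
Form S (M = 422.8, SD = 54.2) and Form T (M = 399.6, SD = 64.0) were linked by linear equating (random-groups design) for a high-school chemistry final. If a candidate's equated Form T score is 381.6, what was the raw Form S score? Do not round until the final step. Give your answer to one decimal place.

Invert y = (SD_Y/SD_X)(x − M_X) + M_Y:
x = (SD_X/SD_Y)(y − M_Y) + M_X = (54.2/64.0)(381.6 − 399.6) + 422.8
x = 0.846875 × -18.000 + 422.8 = 407.6

407.6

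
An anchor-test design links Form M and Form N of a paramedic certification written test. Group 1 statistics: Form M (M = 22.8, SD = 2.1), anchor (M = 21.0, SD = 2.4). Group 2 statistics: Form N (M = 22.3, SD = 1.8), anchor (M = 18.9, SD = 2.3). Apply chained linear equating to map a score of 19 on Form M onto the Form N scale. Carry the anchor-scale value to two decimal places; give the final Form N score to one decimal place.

Form M → anchor (Group 1): v = (2.4/2.1)(19 − 22.8) + 21.0 = 16.66
anchor → Form N (Group 2): y = (1.8/2.3)(16.66 − 18.9) + 22.3 = 20.5

20.5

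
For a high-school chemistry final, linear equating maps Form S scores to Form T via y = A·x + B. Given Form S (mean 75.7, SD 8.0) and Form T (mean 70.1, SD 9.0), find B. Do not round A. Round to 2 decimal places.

-15.06

A = SD_Y / SD_X = 9.0 / 8.0 = 1.125000
B = M_Y − A·M_X = 70.1 − 1.125000 × 75.7 = -15.06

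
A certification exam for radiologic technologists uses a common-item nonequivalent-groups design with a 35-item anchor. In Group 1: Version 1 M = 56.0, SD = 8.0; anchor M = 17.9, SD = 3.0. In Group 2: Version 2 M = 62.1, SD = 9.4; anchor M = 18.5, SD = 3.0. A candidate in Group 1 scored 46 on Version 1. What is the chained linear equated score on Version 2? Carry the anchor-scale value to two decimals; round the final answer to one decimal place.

48.5

Version 1 → anchor (Group 1): v = (3.0/8.0)(46 − 56.0) + 17.9 = 14.15
anchor → Version 2 (Group 2): y = (9.4/3.0)(14.15 − 18.5) + 62.1 = 48.5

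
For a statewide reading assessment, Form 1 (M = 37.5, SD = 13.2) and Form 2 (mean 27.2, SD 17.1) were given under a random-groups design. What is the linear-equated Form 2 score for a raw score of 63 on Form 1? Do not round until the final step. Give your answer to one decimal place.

Linear equating: y = (SD_Y/SD_X)(x − M_X) + M_Y
y = (17.1/13.2)(63 − 37.5) + 27.2
y = 1.295455 × 25.5 + 27.2 = 33.0341 + 27.2 = 60.2

60.2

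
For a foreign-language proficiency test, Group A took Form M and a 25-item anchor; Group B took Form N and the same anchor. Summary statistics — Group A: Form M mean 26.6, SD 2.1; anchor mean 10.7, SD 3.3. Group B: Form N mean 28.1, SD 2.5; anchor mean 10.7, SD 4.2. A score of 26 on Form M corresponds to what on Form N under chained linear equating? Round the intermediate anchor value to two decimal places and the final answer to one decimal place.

27.5

Form M → anchor (Group A): v = (3.3/2.1)(26 − 26.6) + 10.7 = 9.76
anchor → Form N (Group B): y = (2.5/4.2)(9.76 − 10.7) + 28.1 = 27.5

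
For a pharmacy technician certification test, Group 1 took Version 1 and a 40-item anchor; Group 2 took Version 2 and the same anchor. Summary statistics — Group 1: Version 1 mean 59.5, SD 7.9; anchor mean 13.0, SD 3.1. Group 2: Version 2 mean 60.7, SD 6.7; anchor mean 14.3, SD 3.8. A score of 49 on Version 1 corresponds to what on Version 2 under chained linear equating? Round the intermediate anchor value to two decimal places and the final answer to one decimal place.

51.1

Version 1 → anchor (Group 1): v = (3.1/7.9)(49 − 59.5) + 13.0 = 8.88
anchor → Version 2 (Group 2): y = (6.7/3.8)(8.88 − 14.3) + 60.7 = 51.1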